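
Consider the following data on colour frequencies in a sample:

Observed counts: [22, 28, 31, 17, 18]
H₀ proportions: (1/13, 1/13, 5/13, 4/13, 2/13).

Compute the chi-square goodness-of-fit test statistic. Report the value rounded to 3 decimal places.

test statistic = 73.895

n = 116; E_i = n·p_i = [8.92, 8.92, 44.62, 35.69, 17.85]
χ² = (22−8.92)²/8.92 + (28−8.92)²/8.92 + (31−44.62)²/44.62 + (17−35.69)²/35.69 + (18−17.85)²/17.85 = 73.8953
df = 4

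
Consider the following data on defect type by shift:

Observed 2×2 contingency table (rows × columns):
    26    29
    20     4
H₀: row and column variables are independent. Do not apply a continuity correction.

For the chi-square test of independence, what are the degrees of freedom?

degrees of freedom = 1

df = (r−1)(c−1) = (2−1)·(2−1) = 1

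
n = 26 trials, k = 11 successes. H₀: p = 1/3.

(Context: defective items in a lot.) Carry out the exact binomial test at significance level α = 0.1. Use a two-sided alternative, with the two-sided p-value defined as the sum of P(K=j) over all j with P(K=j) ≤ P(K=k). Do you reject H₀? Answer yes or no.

reject H₀: no

Exact binomial: n=26, k=11, p₀=1/3=0.3333
P(X=j) = C(n,j)·p₀^j·(1−p₀)^(n−j); p = Σ P(X=j) over j with P(X=j) ≤ P(X=11)
p-value (two-sided) = 0.40513
At α=0.1: p ≥ α → fail to reject H₀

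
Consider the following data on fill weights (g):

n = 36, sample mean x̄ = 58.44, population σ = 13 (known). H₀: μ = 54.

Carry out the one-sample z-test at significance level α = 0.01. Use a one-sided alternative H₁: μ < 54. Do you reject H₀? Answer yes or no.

SE = σ/√n = 13/√36 = 2.1667
z = (x̄−μ₀)/SE = (58.44−54)/2.1667 = 2.0492
p-value (one-sided, H₁ less) = 0.97978
At α=0.01: p ≥ α → fail to reject H₀

reject H₀: no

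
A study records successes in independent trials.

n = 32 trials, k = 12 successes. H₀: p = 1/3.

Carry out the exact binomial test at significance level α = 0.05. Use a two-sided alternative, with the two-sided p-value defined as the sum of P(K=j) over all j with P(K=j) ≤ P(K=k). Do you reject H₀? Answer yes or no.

Exact binomial: n=32, k=12, p₀=1/3=0.3333
P(X=j) = C(n,j)·p₀^j·(1−p₀)^(n−j); p = Σ P(X=j) over j with P(X=j) ≤ P(X=12)
p-value (two-sided) = 0.70795
At α=0.05: p ≥ α → fail to reject H₀

reject H₀: no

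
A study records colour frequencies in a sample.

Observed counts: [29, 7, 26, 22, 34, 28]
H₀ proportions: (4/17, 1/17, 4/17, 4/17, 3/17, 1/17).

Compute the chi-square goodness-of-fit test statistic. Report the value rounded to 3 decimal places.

n = 146; E_i = n·p_i = [34.35, 8.59, 34.35, 34.35, 25.76, 8.59]
χ² = (29−34.35)²/34.35 + (7−8.59)²/8.59 + (26−34.35)²/34.35 + (22−34.35)²/34.35 + (34−25.76)²/25.76 + (28−8.59)²/8.59 = 54.1090
df = 5

test statistic = 54.109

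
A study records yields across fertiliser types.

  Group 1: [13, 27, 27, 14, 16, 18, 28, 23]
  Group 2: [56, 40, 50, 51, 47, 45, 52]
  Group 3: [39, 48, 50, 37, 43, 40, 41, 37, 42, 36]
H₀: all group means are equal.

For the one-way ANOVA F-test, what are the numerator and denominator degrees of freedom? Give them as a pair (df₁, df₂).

k = 3 groups, N = 25 total
df = (k−1, N−k) = (3−1, 25−3) = (2, 22)

degrees of freedom = [2, 22]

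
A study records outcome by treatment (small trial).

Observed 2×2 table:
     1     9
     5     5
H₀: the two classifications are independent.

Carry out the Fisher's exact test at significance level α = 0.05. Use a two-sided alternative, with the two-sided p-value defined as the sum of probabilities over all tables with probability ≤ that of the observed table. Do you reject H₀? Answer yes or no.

Margins: r₁=10, r₂=10, c₁=6, c₂=14, n=20
p_obs = C(10,1)·C(10,5)/C(20,6); sum pmf over tables with pmf ≤ p_obs
p-value (two-sided) = 0.14087
At α=0.05: p ≥ α → fail to reject H₀

reject H₀: no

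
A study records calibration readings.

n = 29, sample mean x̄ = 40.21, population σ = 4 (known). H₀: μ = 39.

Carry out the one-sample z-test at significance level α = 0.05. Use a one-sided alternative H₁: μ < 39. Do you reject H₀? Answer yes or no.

SE = σ/√n = 4/√29 = 0.7428
z = (x̄−μ₀)/SE = (40.21−39)/0.7428 = 1.6290
p-value (one-sided, H₁ less) = 0.94834
At α=0.05: p ≥ α → fail to reject H₀

reject H₀: no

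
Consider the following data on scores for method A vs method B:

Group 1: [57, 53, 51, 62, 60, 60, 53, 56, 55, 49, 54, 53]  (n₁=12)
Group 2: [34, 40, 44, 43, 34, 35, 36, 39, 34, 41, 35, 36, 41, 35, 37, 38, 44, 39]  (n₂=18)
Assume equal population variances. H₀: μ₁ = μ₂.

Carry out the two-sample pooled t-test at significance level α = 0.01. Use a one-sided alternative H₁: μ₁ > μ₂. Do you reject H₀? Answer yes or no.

x̄₁=55.250, s₁=3.911, n₁=12
x̄₂=38.056, s₂=3.472, n₂=18
s_p² = [11·3.911² + 17·3.472²]/28 = 13.3284
SE = √(s_p²·(1/12+1/18)) = 1.3606
t = (55.250−38.056)/1.3606 = 12.6376
df = 28
p-value (one-sided, H₁ greater) = 0.00000
At α=0.01: p < α → reject H₀

reject H₀: yes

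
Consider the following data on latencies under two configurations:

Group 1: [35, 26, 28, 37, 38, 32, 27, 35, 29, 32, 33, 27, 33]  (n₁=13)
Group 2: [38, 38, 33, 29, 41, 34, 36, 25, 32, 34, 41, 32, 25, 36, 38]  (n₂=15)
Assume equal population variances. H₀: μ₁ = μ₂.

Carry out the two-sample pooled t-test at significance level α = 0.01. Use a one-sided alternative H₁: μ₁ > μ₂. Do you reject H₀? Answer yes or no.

reject H₀: no

x̄₁=31.692, s₁=3.987, n₁=13
x̄₂=34.133, s₂=4.998, n₂=15
s_p² = [12·3.987² + 14·4.998²]/26 = 20.7886
SE = √(s_p²·(1/13+1/15)) = 1.7277
t = (31.692−34.133)/1.7277 = -1.4129
df = 26
p-value (one-sided, H₁ greater) = 0.91522
At α=0.01: p ≥ α → fail to reject H₀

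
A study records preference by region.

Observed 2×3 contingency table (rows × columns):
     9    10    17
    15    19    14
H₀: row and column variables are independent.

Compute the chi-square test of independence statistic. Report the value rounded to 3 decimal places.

test statistic = 2.929

Row totals [36, 48], col totals [24, 29, 31], n=84
χ² = (9−10.29)²/10.29 + (10−12.43)²/12.43 + (17−13.29)²/13.29 + (15−13.71)²/13.71 + (19−16.57)²/16.57 + (14−17.71)²/17.71 = 2.9289
df = 2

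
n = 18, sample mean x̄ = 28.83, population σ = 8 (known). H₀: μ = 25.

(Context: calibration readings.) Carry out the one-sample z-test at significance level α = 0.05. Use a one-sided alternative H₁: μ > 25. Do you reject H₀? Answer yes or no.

SE = σ/√n = 8/√18 = 1.8856
z = (x̄−μ₀)/SE = (28.83−25)/1.8856 = 2.0312
p-value (one-sided, H₁ greater) = 0.02112
At α=0.05: p < α → reject H₀

reject H₀: yes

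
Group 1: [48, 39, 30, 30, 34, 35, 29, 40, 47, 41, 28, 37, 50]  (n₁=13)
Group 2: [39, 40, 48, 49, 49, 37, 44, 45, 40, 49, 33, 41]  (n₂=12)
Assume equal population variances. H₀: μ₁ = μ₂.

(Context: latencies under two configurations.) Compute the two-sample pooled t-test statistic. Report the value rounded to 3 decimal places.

x̄₁=37.538, s₁=7.479, n₁=13
x̄₂=42.833, s₂=5.323, n₂=12
s_p² = [12·7.479² + 11·5.323²]/23 = 42.7347
SE = √(s_p²·(1/13+1/12)) = 2.6170
t = (37.538−42.833)/2.6170 = -2.0233
df = 23

test statistic = -2.023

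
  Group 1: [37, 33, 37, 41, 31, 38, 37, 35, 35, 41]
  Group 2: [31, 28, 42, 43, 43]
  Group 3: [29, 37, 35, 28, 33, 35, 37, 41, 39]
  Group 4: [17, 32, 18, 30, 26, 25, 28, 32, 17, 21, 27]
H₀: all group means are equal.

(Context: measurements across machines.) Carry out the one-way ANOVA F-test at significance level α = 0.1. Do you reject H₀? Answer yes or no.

reject H₀: yes

Group means [36.50, 37.40, 34.89, 24.82], grand mean 32.543
SSB = Σnᵢ(x̄ᵢ−x̄)² = 980.460; SSW = ΣΣ(x−x̄ᵢ)² = 782.225
MSB = 980.460/3 = 326.8202; MSW = 782.225/31 = 25.2331
F = MSB/MSW = 12.9521
df = (3, 31)
p-value (upper-tail) = 0.00001
At α=0.1: p < α → reject H₀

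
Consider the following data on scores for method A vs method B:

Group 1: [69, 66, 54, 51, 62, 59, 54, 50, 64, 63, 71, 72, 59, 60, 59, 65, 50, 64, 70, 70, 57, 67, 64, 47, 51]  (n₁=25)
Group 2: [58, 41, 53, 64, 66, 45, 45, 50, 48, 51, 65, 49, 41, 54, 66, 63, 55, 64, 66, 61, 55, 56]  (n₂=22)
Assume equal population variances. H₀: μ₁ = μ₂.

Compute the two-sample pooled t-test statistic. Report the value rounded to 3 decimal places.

test statistic = 2.373

x̄₁=60.720, s₁=7.414, n₁=25
x̄₂=55.273, s₂=8.328, n₂=22
s_p² = [24·7.414² + 21·8.328²]/45 = 61.6756
SE = √(s_p²·(1/25+1/22)) = 2.2957
t = (60.720−55.273)/2.2957 = 2.3728
df = 45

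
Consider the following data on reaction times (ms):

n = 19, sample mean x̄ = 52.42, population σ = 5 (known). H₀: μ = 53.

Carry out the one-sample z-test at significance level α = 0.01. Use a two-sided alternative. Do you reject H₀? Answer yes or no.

SE = σ/√n = 5/√19 = 1.1471
z = (x̄−μ₀)/SE = (52.42−53)/1.1471 = -0.5056
p-value (two-sided) = 0.61311
At α=0.01: p ≥ α → fail to reject H₀

reject H₀: no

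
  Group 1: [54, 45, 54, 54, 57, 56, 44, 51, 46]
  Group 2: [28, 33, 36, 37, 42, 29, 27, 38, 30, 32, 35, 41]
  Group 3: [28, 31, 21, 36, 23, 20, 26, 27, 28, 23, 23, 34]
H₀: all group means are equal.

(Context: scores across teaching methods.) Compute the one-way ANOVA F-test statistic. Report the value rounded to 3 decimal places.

Group means [51.22, 34.00, 26.67], grand mean 36.030
SSB = Σnᵢ(x̄ᵢ−x̄)² = 3178.747; SSW = ΣΣ(x−x̄ᵢ)² = 752.222
MSB = 3178.747/2 = 1589.3737; MSW = 752.222/30 = 25.0741
F = MSB/MSW = 63.3871
df = (2, 30)

test statistic = 63.387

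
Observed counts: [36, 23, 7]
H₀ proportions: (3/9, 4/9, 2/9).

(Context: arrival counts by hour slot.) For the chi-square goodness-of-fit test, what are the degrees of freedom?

df = k − 1 = 3 − 1 = 2

degrees of freedom = 2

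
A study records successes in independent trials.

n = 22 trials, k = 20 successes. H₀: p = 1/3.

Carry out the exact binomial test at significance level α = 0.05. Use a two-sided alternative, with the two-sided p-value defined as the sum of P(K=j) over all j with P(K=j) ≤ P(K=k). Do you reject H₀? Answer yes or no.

Exact binomial: n=22, k=20, p₀=1/3=0.3333
P(X=j) = C(n,j)·p₀^j·(1−p₀)^(n−j); p = Σ P(X=j) over j with P(X=j) ≤ P(X=20)
p-value (two-sided) = 0.00000
At α=0.05: p < α → reject H₀

reject H₀: yes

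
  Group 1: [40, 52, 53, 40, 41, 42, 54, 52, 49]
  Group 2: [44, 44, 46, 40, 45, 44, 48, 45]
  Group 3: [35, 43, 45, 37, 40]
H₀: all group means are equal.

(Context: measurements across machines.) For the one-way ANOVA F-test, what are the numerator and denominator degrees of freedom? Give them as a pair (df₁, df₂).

k = 3 groups, N = 22 total
df = (k−1, N−k) = (3−1, 22−3) = (2, 19)

degrees of freedom = [2, 19]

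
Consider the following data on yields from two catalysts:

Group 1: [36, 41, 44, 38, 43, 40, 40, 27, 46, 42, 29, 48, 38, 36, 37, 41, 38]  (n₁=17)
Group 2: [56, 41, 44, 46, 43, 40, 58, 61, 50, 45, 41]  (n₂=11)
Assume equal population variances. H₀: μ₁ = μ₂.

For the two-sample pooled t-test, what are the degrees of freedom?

df = n₁ + n₂ − 2 = 17 + 11 − 2 = 26

degrees of freedom = 26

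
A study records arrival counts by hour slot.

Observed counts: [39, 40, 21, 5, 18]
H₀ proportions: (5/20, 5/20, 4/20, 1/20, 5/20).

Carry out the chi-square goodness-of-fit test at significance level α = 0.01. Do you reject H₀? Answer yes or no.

n = 123; E_i = n·p_i = [30.75, 30.75, 24.60, 6.15, 30.75]
χ² = (39−30.75)²/30.75 + (40−30.75)²/30.75 + (21−24.60)²/24.60 + (5−6.15)²/6.15 + (18−30.75)²/30.75 = 11.0244
df = 4
p-value (upper-tail) = 0.02629
At α=0.01: p ≥ α → fail to reject H₀

reject H₀: no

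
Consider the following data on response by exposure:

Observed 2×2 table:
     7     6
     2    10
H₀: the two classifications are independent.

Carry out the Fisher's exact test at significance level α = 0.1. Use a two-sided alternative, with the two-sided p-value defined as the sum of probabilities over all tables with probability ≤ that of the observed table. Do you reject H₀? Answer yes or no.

reject H₀: yes

Margins: r₁=13, r₂=12, c₁=9, c₂=16, n=25
p_obs = C(13,7)·C(12,2)/C(25,9); sum pmf over tables with pmf ≤ p_obs
p-value (two-sided) = 0.09684
At α=0.1: p < α → reject H₀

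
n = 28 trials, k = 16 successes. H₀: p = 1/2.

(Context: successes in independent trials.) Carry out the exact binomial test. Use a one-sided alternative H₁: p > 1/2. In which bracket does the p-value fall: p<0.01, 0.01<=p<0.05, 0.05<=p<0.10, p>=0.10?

p-value bracket: p>=0.10

Exact binomial: n=28, k=16, p₀=1/2=0.5000
P(X≥16) from Σ C(n,i)·p₀^i·(1−p₀)^(n−i)
p-value (one-sided, H₁ greater) = 0.28579
→ bracket: p>=0.10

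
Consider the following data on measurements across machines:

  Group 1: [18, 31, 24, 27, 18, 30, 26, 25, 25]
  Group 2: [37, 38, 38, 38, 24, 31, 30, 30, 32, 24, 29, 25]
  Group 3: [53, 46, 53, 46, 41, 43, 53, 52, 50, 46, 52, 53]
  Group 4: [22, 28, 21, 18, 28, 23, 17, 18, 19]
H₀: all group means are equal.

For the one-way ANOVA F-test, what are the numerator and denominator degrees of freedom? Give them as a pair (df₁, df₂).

k = 4 groups, N = 42 total
df = (k−1, N−k) = (4−1, 42−4) = (3, 38)

degrees of freedom = [3, 38]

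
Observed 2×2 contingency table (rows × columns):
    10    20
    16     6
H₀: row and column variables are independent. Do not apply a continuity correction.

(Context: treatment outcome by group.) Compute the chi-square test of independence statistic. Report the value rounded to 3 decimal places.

test statistic = 7.879

Row totals [30, 22], col totals [26, 26], n=52
χ² = (10−15.00)²/15.00 + (20−15.00)²/15.00 + (16−11.00)²/11.00 + (6−11.00)²/11.00 = 7.8788
df = 1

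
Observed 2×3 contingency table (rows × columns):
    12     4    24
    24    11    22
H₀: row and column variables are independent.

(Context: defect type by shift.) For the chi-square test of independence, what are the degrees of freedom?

degrees of freedom = 2

df = (r−1)(c−1) = (2−1)·(3−1) = 2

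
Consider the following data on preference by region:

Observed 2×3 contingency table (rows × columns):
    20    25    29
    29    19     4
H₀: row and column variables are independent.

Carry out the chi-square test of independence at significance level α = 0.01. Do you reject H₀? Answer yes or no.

reject H₀: yes

Row totals [74, 52], col totals [49, 44, 33], n=126
χ² = (20−28.78)²/28.78 + (25−25.84)²/25.84 + (29−19.38)²/19.38 + (29−20.22)²/20.22 + (19−18.16)²/18.16 + (4−13.62)²/13.62 = 18.1218
df = 2
p-value (upper-tail) = 0.00012
At α=0.01: p < α → reject H₀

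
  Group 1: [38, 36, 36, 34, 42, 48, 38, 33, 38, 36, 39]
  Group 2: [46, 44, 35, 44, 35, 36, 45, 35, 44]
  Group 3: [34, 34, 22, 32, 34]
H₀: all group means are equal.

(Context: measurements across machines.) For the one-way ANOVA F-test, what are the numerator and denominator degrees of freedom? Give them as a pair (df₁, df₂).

k = 3 groups, N = 25 total
df = (k−1, N−k) = (3−1, 25−3) = (2, 22)

degrees of freedom = [2, 22]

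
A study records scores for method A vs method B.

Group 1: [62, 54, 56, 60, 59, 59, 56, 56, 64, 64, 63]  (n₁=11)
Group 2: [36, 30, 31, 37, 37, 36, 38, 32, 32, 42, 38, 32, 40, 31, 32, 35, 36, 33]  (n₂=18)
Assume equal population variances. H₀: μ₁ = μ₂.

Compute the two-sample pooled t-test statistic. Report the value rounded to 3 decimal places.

x̄₁=59.364, s₁=3.557, n₁=11
x̄₂=34.889, s₂=3.428, n₂=18
s_p² = [10·3.557² + 17·3.428²]/27 = 12.0860
SE = √(s_p²·(1/11+1/18)) = 1.3305
t = (59.364−34.889)/1.3305 = 18.3954
df = 27

test statistic = 18.395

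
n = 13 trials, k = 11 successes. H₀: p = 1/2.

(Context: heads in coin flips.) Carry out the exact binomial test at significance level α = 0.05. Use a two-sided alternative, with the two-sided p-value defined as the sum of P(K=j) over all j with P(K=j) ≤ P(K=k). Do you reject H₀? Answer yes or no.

Exact binomial: n=13, k=11, p₀=1/2=0.5000
P(X=j) = C(n,j)·p₀^j·(1−p₀)^(n−j); p = Σ P(X=j) over j with P(X=j) ≤ P(X=11)
p-value (two-sided) = 0.02246
At α=0.05: p < α → reject H₀

reject H₀: yes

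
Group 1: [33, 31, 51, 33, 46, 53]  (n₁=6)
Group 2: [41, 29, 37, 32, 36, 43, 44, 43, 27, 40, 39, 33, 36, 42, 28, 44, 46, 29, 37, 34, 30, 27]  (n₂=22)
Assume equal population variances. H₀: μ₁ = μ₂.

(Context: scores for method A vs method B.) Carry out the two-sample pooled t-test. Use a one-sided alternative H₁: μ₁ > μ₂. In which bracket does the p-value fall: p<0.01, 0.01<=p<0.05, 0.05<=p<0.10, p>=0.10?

p-value bracket: 0.05<=p<0.10

x̄₁=41.167, s₁=9.968, n₁=6
x̄₂=36.227, s₂=6.179, n₂=22
s_p² = [5·9.968² + 21·6.179²]/26 = 49.9499
SE = √(s_p²·(1/6+1/22)) = 3.2551
t = (41.167−36.227)/3.2551 = 1.5174
df = 26
p-value (one-sided, H₁ greater) = 0.07061
→ bracket: 0.05<=p<0.10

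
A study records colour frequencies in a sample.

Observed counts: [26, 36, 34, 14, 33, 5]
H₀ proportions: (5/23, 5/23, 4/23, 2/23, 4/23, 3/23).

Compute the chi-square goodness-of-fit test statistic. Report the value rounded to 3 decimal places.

n = 148; E_i = n·p_i = [32.17, 32.17, 25.74, 12.87, 25.74, 19.30]
χ² = (26−32.17)²/32.17 + (36−32.17)²/32.17 + (34−25.74)²/25.74 + (14−12.87)²/12.87 + (33−25.74)²/25.74 + (5−19.30)²/19.30 = 17.0380
df = 5

test statistic = 17.038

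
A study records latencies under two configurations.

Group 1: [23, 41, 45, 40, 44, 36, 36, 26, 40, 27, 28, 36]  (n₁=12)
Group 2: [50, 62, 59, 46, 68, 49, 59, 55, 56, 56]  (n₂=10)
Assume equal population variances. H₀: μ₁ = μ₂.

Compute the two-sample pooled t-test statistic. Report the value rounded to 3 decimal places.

test statistic = -6.910

x̄₁=35.167, s₁=7.433, n₁=12
x̄₂=56.000, s₂=6.532, n₂=10
s_p² = [11·7.433² + 9·6.532²]/20 = 49.5833
SE = √(s_p²·(1/12+1/10)) = 3.0150
t = (35.167−56.000)/3.0150 = -6.9099
df = 20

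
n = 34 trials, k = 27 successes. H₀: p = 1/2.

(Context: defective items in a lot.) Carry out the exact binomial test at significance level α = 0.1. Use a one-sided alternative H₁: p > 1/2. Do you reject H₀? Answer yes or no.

Exact binomial: n=34, k=27, p₀=1/2=0.5000
P(X≥27) from Σ C(n,i)·p₀^i·(1−p₀)^(n−i)
p-value (one-sided, H₁ greater) = 0.00041
At α=0.1: p < α → reject H₀

reject H₀: yes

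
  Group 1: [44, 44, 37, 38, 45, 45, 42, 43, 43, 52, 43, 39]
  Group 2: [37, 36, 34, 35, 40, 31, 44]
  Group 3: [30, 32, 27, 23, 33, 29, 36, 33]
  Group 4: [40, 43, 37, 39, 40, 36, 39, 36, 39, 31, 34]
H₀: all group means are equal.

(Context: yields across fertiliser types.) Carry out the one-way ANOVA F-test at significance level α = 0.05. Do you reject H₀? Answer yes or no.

Group means [42.92, 36.71, 30.38, 37.64], grand mean 37.605
SSB = Σnᵢ(x̄ᵢ−x̄)² = 762.313; SSW = ΣΣ(x−x̄ᵢ)² = 500.766
MSB = 762.313/3 = 254.1044; MSW = 500.766/34 = 14.7284
F = MSB/MSW = 17.2527
df = (3, 34)
p-value (upper-tail) = 0.00000
At α=0.05: p < α → reject H₀

reject H₀: yes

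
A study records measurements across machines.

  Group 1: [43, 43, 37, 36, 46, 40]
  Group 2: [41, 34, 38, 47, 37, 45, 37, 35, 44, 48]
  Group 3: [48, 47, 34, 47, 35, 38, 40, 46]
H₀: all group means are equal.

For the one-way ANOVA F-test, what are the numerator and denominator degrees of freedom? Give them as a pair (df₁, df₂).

degrees of freedom = [2, 21]

k = 3 groups, N = 24 total
df = (k−1, N−k) = (3−1, 24−3) = (2, 21)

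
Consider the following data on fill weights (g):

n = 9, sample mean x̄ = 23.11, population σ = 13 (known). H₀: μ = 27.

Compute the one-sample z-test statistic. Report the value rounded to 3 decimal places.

test statistic = -0.898

SE = σ/√n = 13/√9 = 4.3333
z = (x̄−μ₀)/SE = (23.11−27)/4.3333 = -0.8977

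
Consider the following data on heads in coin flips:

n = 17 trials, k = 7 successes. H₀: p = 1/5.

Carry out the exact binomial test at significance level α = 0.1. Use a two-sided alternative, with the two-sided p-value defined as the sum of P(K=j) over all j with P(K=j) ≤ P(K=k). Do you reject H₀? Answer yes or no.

Exact binomial: n=17, k=7, p₀=1/5=0.2000
P(X=j) = C(n,j)·p₀^j·(1−p₀)^(n−j); p = Σ P(X=j) over j with P(X=j) ≤ P(X=7)
p-value (two-sided) = 0.06018
At α=0.1: p < α → reject H₀

reject H₀: yes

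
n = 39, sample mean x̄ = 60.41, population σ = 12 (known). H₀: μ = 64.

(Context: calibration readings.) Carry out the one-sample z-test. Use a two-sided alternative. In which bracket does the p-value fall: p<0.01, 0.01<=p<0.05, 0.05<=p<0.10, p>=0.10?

p-value bracket: 0.05<=p<0.10

SE = σ/√n = 12/√39 = 1.9215
z = (x̄−μ₀)/SE = (60.41−64)/1.9215 = -1.8683
p-value (two-sided) = 0.06172
→ bracket: 0.05<=p<0.10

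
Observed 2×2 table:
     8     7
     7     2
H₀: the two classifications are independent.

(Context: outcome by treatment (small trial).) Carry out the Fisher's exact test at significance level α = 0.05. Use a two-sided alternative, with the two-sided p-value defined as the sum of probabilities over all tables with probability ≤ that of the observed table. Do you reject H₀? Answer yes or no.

reject H₀: no

Margins: r₁=15, r₂=9, c₁=15, c₂=9, n=24
p_obs = C(15,8)·C(9,7)/C(24,15); sum pmf over tables with pmf ≤ p_obs
p-value (two-sided) = 0.38907
At α=0.05: p ≥ α → fail to reject H₀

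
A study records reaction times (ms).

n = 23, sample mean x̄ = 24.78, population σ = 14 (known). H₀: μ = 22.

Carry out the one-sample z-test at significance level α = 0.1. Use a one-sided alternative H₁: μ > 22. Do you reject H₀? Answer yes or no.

reject H₀: no

SE = σ/√n = 14/√23 = 2.9192
z = (x̄−μ₀)/SE = (24.78−22)/2.9192 = 0.9523
p-value (one-sided, H₁ greater) = 0.17047
At α=0.1: p ≥ α → fail to reject H₀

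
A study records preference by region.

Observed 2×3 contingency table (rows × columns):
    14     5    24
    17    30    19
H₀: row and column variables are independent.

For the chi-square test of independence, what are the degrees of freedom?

df = (r−1)(c−1) = (2−1)·(3−1) = 2

degrees of freedom = 2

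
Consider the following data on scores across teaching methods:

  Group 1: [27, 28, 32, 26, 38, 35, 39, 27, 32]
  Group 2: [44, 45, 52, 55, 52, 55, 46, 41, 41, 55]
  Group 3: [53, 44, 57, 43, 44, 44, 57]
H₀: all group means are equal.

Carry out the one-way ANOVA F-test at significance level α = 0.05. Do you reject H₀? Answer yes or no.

Group means [31.56, 48.60, 48.86], grand mean 42.769
SSB = Σnᵢ(x̄ᵢ−x̄)² = 1731.136; SSW = ΣΣ(x−x̄ᵢ)² = 751.479
MSB = 1731.136/2 = 865.5680; MSW = 751.479/23 = 32.6730
F = MSB/MSW = 26.4918
df = (2, 23)
p-value (upper-tail) = 0.00000
At α=0.05: p < α → reject H₀

reject H₀: yes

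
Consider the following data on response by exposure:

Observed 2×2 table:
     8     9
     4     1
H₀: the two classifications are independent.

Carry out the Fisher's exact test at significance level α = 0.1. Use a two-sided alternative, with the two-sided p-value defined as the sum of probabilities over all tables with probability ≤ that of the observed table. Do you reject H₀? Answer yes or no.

Margins: r₁=17, r₂=5, c₁=12, c₂=10, n=22
p_obs = C(17,8)·C(5,4)/C(22,12); sum pmf over tables with pmf ≤ p_obs
p-value (two-sided) = 0.32331
At α=0.1: p ≥ α → fail to reject H₀

reject H₀: no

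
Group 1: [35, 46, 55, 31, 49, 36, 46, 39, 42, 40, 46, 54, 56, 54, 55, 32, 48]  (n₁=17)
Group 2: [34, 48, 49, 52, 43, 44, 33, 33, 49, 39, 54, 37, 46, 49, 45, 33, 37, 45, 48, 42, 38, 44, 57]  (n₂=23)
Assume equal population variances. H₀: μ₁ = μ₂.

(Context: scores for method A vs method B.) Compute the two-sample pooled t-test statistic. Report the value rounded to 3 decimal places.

test statistic = 0.620

x̄₁=44.941, s₁=8.392, n₁=17
x̄₂=43.435, s₂=6.960, n₂=23
s_p² = [16·8.392² + 22·6.960²]/38 = 57.6998
SE = √(s_p²·(1/17+1/23)) = 2.4296
t = (44.941−43.435)/2.4296 = 0.6200
df = 38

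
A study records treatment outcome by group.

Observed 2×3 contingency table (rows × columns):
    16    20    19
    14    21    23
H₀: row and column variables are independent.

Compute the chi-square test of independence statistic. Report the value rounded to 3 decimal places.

test statistic = 0.459

Row totals [55, 58], col totals [30, 41, 42], n=113
χ² = (16−14.60)²/14.60 + (20−19.96)²/19.96 + (19−20.44)²/20.44 + (14−15.40)²/15.40 + (21−21.04)²/21.04 + (23−21.56)²/21.56 = 0.4594
df = 2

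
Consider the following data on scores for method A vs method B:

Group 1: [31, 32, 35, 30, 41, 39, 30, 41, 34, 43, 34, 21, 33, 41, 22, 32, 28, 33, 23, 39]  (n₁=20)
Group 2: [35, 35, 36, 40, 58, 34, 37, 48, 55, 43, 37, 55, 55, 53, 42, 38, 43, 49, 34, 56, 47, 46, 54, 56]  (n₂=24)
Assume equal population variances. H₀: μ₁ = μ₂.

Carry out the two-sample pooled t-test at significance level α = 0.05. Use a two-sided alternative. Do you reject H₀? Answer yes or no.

reject H₀: yes

x̄₁=33.100, s₁=6.423, n₁=20
x̄₂=45.250, s₂=8.409, n₂=24
s_p² = [19·6.423² + 23·8.409²]/42 = 57.3881
SE = √(s_p²·(1/20+1/24)) = 2.2936
t = (33.100−45.250)/2.2936 = -5.2974
df = 42
p-value (two-sided) = 0.00000
At α=0.05: p < α → reject H₀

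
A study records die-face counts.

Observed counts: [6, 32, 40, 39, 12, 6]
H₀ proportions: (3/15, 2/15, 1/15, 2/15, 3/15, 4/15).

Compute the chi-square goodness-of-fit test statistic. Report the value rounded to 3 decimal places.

test statistic = 191.833

n = 135; E_i = n·p_i = [27.00, 18.00, 9.00, 18.00, 27.00, 36.00]
χ² = (6−27.00)²/27.00 + (32−18.00)²/18.00 + (40−9.00)²/9.00 + (39−18.00)²/18.00 + (12−27.00)²/27.00 + (6−36.00)²/36.00 = 191.8333
df = 5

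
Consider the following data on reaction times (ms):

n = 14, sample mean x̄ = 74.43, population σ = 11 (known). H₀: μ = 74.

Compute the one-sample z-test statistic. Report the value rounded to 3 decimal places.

test statistic = 0.146

SE = σ/√n = 11/√14 = 2.9399
z = (x̄−μ₀)/SE = (74.43−74)/2.9399 = 0.1463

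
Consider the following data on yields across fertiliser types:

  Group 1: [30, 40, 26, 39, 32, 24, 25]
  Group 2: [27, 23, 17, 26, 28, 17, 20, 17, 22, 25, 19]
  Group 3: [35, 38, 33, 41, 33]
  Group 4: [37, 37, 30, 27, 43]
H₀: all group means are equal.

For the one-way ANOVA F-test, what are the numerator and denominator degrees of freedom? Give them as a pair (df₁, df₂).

degrees of freedom = [3, 24]

k = 4 groups, N = 28 total
df = (k−1, N−k) = (4−1, 28−4) = (3, 24)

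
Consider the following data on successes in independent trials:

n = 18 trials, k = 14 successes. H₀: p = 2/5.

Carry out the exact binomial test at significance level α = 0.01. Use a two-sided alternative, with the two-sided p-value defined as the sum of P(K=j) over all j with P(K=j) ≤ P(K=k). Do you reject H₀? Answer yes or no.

reject H₀: yes

Exact binomial: n=18, k=14, p₀=2/5=0.4000
P(X=j) = C(n,j)·p₀^j·(1−p₀)^(n−j); p = Σ P(X=j) over j with P(X=j) ≤ P(X=14)
p-value (two-sided) = 0.00138
At α=0.01: p < α → reject H₀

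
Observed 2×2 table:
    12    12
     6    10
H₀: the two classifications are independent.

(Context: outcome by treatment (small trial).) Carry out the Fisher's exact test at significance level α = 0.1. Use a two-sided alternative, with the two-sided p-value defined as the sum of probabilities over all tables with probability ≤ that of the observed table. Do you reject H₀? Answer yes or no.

Margins: r₁=24, r₂=16, c₁=18, c₂=22, n=40
p_obs = C(24,12)·C(16,6)/C(40,18); sum pmf over tables with pmf ≤ p_obs
p-value (two-sided) = 0.52551
At α=0.1: p ≥ α → fail to reject H₀

reject H₀: no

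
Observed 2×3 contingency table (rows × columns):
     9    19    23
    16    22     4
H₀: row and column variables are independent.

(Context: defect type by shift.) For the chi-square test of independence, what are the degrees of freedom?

df = (r−1)(c−1) = (2−1)·(3−1) = 2

degrees of freedom = 2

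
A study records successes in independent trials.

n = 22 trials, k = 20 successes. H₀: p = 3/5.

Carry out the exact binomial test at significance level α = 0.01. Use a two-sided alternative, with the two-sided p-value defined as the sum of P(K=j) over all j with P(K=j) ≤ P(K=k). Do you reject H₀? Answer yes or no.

Exact binomial: n=22, k=20, p₀=3/5=0.6000
P(X=j) = C(n,j)·p₀^j·(1−p₀)^(n−j); p = Σ P(X=j) over j with P(X=j) ≤ P(X=20)
p-value (two-sided) = 0.00198
At α=0.01: p < α → reject H₀

reject H₀: yes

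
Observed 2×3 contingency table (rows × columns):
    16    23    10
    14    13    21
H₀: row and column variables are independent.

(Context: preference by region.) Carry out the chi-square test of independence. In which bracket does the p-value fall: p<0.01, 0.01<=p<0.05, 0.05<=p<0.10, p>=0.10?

Row totals [49, 48], col totals [30, 36, 31], n=97
χ² = (16−15.15)²/15.15 + (23−18.19)²/18.19 + (10−15.66)²/15.66 + (14−14.85)²/14.85 + (13−17.81)²/17.81 + (21−15.34)²/15.34 = 6.8048
df = 2
p-value (upper-tail) = 0.03329
→ bracket: 0.01<=p<0.05

p-value bracket: 0.01<=p<0.05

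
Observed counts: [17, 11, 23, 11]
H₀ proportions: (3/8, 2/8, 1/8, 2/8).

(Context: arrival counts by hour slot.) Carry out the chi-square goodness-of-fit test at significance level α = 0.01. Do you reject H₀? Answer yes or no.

n = 62; E_i = n·p_i = [23.25, 15.50, 7.75, 15.50]
χ² = (17−23.25)²/23.25 + (11−15.50)²/15.50 + (23−7.75)²/7.75 + (11−15.50)²/15.50 = 34.3011
df = 3
p-value (upper-tail) = 0.00000
At α=0.01: p < α → reject H₀

reject H₀: yes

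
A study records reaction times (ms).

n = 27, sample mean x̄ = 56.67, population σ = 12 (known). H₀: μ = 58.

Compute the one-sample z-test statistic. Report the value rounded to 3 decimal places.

SE = σ/√n = 12/√27 = 2.3094
z = (x̄−μ₀)/SE = (56.67−58)/2.3094 = -0.5759

test statistic = -0.576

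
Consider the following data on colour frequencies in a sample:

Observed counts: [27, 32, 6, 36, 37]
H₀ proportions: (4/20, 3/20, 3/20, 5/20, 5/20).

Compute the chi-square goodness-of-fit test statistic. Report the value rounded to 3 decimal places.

test statistic = 16.867

n = 138; E_i = n·p_i = [27.60, 20.70, 20.70, 34.50, 34.50]
χ² = (27−27.60)²/27.60 + (32−20.70)²/20.70 + (6−20.70)²/20.70 + (36−34.50)²/34.50 + (37−34.50)²/34.50 = 16.8671
df = 4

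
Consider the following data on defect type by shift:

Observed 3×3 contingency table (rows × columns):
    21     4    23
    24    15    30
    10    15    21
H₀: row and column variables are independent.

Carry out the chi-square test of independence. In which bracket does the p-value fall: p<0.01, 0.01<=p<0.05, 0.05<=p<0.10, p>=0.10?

Row totals [48, 69, 46], col totals [55, 34, 74], n=163
χ² = (21−16.20)²/16.20 + (4−10.01)²/10.01 + (23−21.79)²/21.79 + (24−23.28)²/23.28 + (15−14.39)²/14.39 + (30−31.33)²/31.33 + (10−15.52)²/15.52 + (15−9.60)²/9.60 + (21−20.88)²/20.88 = 10.2153
df = 4
p-value (upper-tail) = 0.03695
→ bracket: 0.01<=p<0.05

p-value bracket: 0.01<=p<0.05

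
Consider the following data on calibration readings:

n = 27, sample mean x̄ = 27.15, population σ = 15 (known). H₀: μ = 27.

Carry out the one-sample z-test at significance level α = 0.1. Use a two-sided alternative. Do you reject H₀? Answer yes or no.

SE = σ/√n = 15/√27 = 2.8868
z = (x̄−μ₀)/SE = (27.15−27)/2.8868 = 0.0520
p-value (two-sided) = 0.95856
At α=0.1: p ≥ α → fail to reject H₀

reject H₀: no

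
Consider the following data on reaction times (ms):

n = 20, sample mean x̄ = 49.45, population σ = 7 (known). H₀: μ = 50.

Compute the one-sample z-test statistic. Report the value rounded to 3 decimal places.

test statistic = -0.351

SE = σ/√n = 7/√20 = 1.5652
z = (x̄−μ₀)/SE = (49.45−50)/1.5652 = -0.3514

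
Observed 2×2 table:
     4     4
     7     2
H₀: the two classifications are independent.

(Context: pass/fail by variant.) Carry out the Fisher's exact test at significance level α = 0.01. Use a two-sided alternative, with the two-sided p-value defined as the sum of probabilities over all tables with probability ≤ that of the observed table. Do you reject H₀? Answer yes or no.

Margins: r₁=8, r₂=9, c₁=11, c₂=6, n=17
p_obs = C(8,4)·C(9,7)/C(17,11); sum pmf over tables with pmf ≤ p_obs
p-value (two-sided) = 0.33484
At α=0.01: p ≥ α → fail to reject H₀

reject H₀: no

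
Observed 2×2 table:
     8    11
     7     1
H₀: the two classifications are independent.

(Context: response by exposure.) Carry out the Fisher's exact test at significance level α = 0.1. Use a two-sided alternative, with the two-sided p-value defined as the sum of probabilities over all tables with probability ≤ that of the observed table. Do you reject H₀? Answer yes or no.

reject H₀: yes

Margins: r₁=19, r₂=8, c₁=15, c₂=12, n=27
p_obs = C(19,8)·C(8,7)/C(27,15); sum pmf over tables with pmf ≤ p_obs
p-value (two-sided) = 0.04326
At α=0.1: p < α → reject H₀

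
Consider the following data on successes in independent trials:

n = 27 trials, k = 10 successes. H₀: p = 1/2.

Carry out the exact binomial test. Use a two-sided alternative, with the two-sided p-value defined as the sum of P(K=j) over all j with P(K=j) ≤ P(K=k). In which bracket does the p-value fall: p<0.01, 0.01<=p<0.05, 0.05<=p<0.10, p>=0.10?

p-value bracket: p>=0.10

Exact binomial: n=27, k=10, p₀=1/2=0.5000
P(X=j) = C(n,j)·p₀^j·(1−p₀)^(n−j); p = Σ P(X=j) over j with P(X=j) ≤ P(X=10)
p-value (two-sided) = 0.24779
→ bracket: p>=0.10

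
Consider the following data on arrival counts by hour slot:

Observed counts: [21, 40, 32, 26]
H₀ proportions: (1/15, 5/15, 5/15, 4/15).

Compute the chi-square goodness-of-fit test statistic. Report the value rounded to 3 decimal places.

test statistic = 24.042

n = 119; E_i = n·p_i = [7.93, 39.67, 39.67, 31.73]
χ² = (21−7.93)²/7.93 + (40−39.67)²/39.67 + (32−39.67)²/39.67 + (26−31.73)²/31.73 = 24.0420
df = 3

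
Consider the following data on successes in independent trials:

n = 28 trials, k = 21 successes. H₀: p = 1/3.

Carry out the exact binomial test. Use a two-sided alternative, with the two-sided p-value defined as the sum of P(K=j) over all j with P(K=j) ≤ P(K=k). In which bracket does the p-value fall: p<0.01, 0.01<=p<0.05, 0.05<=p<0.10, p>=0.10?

Exact binomial: n=28, k=21, p₀=1/3=0.3333
P(X=j) = C(n,j)·p₀^j·(1−p₀)^(n−j); p = Σ P(X=j) over j with P(X=j) ≤ P(X=21)
p-value (two-sided) = 0.00001
→ bracket: p<0.01

p-value bracket: p<0.01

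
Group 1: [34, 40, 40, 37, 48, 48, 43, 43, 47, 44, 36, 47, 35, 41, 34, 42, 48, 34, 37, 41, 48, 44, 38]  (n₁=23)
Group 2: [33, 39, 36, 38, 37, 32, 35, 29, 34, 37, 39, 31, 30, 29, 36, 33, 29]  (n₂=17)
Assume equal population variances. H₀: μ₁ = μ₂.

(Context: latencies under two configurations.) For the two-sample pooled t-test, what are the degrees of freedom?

degrees of freedom = 38

df = n₁ + n₂ − 2 = 23 + 17 − 2 = 38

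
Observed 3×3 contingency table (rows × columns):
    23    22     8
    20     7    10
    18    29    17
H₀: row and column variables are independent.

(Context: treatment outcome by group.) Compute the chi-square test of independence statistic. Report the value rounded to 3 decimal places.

test statistic = 11.000

Row totals [53, 37, 64], col totals [61, 58, 35], n=154
χ² = (23−20.99)²/20.99 + (22−19.96)²/19.96 + (8−12.05)²/12.05 + (20−14.66)²/14.66 + (7−13.94)²/13.94 + (10−8.41)²/8.41 + (18−25.35)²/25.35 + (29−24.10)²/24.10 + (17−14.55)²/14.55 = 10.9999
df = 4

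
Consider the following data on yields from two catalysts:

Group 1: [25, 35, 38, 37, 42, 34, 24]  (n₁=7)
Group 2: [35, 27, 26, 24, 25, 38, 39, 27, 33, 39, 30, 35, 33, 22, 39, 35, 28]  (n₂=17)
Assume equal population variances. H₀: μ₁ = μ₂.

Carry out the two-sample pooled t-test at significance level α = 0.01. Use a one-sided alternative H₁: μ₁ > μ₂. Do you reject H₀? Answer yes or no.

x̄₁=33.571, s₁=6.705, n₁=7
x̄₂=31.471, s₂=5.735, n₂=17
s_p² = [6·6.705² + 16·5.735²]/22 = 36.1795
SE = √(s_p²·(1/7+1/17)) = 2.7012
t = (33.571−31.471)/2.7012 = 0.7777
df = 22
p-value (one-sided, H₁ greater) = 0.22251
At α=0.01: p ≥ α → fail to reject H₀

reject H₀: no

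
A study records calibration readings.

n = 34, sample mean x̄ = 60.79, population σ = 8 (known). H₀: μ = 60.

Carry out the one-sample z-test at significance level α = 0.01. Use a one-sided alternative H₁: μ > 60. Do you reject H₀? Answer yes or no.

SE = σ/√n = 8/√34 = 1.3720
z = (x̄−μ₀)/SE = (60.79−60)/1.3720 = 0.5758
p-value (one-sided, H₁ greater) = 0.28237
At α=0.01: p ≥ α → fail to reject H₀

reject H₀: no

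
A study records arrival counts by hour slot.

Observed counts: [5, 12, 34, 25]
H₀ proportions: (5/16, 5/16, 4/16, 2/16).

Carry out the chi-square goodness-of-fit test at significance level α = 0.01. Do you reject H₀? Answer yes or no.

reject H₀: yes

n = 76; E_i = n·p_i = [23.75, 23.75, 19.00, 9.50]
χ² = (5−23.75)²/23.75 + (12−23.75)²/23.75 + (34−19.00)²/19.00 + (25−9.50)²/9.50 = 57.7474
df = 3
p-value (upper-tail) = 0.00000
At α=0.01: p < α → reject H₀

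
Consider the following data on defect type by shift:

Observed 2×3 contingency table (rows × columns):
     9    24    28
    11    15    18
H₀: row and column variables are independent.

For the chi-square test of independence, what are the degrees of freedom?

df = (r−1)(c−1) = (2−1)·(3−1) = 2

degrees of freedom = 2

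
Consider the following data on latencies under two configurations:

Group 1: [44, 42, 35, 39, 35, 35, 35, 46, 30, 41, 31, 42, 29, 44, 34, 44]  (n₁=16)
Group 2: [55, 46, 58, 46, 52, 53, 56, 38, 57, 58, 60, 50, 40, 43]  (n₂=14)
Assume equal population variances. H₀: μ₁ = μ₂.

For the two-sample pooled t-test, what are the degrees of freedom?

df = n₁ + n₂ − 2 = 16 + 14 − 2 = 28

degrees of freedom = 28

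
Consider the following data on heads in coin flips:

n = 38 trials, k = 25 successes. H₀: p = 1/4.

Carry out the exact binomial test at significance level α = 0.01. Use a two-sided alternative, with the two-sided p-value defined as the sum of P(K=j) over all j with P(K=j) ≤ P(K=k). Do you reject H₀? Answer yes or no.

reject H₀: yes

Exact binomial: n=38, k=25, p₀=1/4=0.2500
P(X=j) = C(n,j)·p₀^j·(1−p₀)^(n−j); p = Σ P(X=j) over j with P(X=j) ≤ P(X=25)
p-value (two-sided) = 0.00000
At α=0.01: p < α → reject H₀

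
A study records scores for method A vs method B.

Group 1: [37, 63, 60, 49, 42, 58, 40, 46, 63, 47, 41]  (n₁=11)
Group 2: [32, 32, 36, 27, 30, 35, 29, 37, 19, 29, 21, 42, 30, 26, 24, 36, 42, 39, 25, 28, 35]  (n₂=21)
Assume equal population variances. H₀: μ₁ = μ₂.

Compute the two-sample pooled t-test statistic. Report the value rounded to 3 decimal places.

test statistic = 6.496

x̄₁=49.636, s₁=9.698, n₁=11
x̄₂=31.143, s₂=6.382, n₂=21
s_p² = [10·9.698² + 20·6.382²]/30 = 58.5039
SE = √(s_p²·(1/11+1/21)) = 2.8468
t = (49.636−31.143)/2.8468 = 6.4962
df = 30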